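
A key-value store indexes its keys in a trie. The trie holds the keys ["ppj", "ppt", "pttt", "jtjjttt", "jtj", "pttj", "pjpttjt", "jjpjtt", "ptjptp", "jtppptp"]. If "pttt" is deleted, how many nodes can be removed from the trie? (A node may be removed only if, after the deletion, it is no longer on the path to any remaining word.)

1

A node on "pttt"'s path can go only if nothing else ends at it or branches off below it.
The suffix "t" (1 node) is used only by "pttt"; the node for "ptt" still has the child "j", so pruning stops there.
Nodes removed: 1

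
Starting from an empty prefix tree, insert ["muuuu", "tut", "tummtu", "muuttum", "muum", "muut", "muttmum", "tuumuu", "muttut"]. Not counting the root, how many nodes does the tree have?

Trace insertions, counting only characters that open a new branch:
  "muuuu" → 5 new (m, u, u, u, u)
  "tut" → 3 new (t, u, t)
  "tummtu" → prefix "tu" already present; 4 new (m, m, t, u)
  "muuttum" → prefix "muu" already present; 4 new (t, t, u, m)
  "muum" → prefix "muu" already present; 1 new (m)
  "muut" → prefix "muut" already present; 0 new (none)
  "muttmum" → prefix "mu" already present; 5 new (t, t, m, u, m)
  "tuumuu" → prefix "tu" already present; 4 new (u, m, u, u)
  "muttut" → prefix "mutt" already present; 2 new (u, t)
Total nodes = 5 + 3 + 4 + 4 + 1 + 0 + 5 + 4 + 2 = 28

28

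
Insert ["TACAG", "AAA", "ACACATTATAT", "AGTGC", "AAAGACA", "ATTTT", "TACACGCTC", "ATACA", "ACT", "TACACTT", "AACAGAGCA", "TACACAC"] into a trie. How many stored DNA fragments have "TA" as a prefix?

4

Traverse to the node for "TA", then collect every word in that subtree.
Matches: "TACACAC", "TACACGCTC", "TACACTT", "TACAG"
Count: 4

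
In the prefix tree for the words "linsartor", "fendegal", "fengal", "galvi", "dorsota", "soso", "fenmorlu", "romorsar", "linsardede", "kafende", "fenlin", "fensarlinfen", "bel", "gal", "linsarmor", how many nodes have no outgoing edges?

14

Leaves are exactly the stored words that no other stored word extends.
Those words: "bel", "dorsota", "fendegal", "fengal", "fenlin", "fenmorlu", "fensarlinfen", "galvi", "kafende", "linsardede", "linsarmor", "linsartor", "romorsar", "soso"
Leaf count: 14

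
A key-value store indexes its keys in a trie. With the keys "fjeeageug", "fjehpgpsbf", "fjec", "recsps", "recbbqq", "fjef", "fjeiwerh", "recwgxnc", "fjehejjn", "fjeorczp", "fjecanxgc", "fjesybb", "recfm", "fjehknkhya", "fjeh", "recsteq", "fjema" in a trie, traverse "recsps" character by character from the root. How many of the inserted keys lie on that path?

1

Check each prefix of "recsps" against the stored set — each match is an end-marker on the path.
Prefixes of the query that are stored words: "recsps"
Count: 1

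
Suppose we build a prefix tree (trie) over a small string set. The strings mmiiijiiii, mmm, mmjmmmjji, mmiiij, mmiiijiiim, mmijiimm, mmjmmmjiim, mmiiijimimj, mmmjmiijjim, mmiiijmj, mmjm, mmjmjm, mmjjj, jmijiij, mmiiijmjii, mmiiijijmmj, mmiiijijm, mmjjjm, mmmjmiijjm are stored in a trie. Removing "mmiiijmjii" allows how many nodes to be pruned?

A node on "mmiiijmjii"'s path can go only if nothing else ends at it or branches off below it.
The suffix "ii" (2 nodes) is used only by "mmiiijmjii"; "mmiiijmj" is itself a stored word, so pruning stops there.
Nodes removed: 2

2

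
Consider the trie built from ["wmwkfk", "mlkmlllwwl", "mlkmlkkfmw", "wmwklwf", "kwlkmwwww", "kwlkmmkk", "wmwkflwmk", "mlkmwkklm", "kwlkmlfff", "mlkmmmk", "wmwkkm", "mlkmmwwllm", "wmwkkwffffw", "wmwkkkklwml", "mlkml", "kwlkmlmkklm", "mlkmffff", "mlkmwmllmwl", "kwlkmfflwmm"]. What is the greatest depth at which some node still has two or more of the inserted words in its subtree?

6

Equivalently: take the maximum, over all pairs, of their longest common prefix length.
e.g. "kwlkmlfff" and "kwlkmlmkklm" share the prefix "kwlkml" of length 6; no pair shares a longer one.
Longest shared-prefix length: 6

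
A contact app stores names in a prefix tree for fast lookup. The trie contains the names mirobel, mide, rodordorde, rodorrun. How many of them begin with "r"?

Walk to "r"; the words in its subtree are exactly those with that prefix.
Words under "r": rodordorde, rodorrun
Count: 2

2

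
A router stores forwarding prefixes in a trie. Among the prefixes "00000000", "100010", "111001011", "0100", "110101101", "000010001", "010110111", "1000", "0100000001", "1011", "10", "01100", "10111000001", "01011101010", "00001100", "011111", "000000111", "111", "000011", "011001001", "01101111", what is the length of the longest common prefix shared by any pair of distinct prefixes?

6

Equivalently: take the maximum, over all pairs, of their longest common prefix length.
e.g. "00000000" and "000000111" share the prefix "000000" of length 6; no pair shares a longer one.
Longest shared-prefix length: 6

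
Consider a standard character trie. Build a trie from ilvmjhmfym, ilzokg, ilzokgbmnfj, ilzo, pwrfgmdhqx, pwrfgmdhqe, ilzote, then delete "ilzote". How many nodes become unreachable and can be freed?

2

Walk "ilzote" from the leaf back toward the root, removing each node that no remaining word uses.
The suffix "te" (2 nodes) is used only by "ilzote"; the node for "ilzo" still has the child "k", so pruning stops there.
Nodes removed: 2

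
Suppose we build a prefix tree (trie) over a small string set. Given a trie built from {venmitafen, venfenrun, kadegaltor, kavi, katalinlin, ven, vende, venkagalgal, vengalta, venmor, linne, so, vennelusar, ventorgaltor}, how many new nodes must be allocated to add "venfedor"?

3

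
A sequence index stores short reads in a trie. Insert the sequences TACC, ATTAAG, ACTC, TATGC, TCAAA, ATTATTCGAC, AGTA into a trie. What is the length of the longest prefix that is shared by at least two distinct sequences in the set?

4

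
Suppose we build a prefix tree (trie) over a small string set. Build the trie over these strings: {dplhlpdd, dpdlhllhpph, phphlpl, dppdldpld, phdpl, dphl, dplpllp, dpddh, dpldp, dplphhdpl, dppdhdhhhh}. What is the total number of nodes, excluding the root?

Insert word by word; a character creates a node only if that edge doesn't already exist:
  "dplhlpdd" → 8 new (d, p, l, h, l, p, d, d)
  "dpdlhllhpph" → prefix "dp" already present; 9 new (d, l, h, l, l, h, p, p, h)
  "phphlpl" → 7 new (p, h, p, h, l, p, l)
  "dppdldpld" → prefix "dp" already present; 7 new (p, d, l, d, p, l, d)
  "phdpl" → prefix "ph" already present; 3 new (d, p, l)
  "dphl" → prefix "dp" already present; 2 new (h, l)
  "dplpllp" → prefix "dpl" already present; 4 new (p, l, l, p)
  "dpddh" → prefix "dpd" already present; 2 new (d, h)
  "dpldp" → prefix "dpl" already present; 2 new (d, p)
  "dplphhdpl" → prefix "dplp" already present; 5 new (h, h, d, p, l)
  "dppdhdhhhh" → prefix "dppd" already present; 6 new (h, d, h, h, h, h)
Total nodes = 8 + 9 + 7 + 7 + 3 + 2 + 4 + 2 + 2 + 5 + 6 = 55

55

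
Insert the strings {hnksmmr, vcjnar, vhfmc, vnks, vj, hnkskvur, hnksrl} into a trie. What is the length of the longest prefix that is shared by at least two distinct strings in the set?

The deepest shared node is where two words last agree before diverging.
e.g. "hnkskvur" and "hnksmmr" share the prefix "hnks" of length 4; no pair shares a longer one.
Longest shared-prefix length: 4

4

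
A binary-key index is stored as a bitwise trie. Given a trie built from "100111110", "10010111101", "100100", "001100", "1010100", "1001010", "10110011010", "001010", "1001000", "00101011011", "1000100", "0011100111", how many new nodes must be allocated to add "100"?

0

Every character of "100" already lies on an existing path (it is a prefix of some stored word).
No new nodes are needed: 0.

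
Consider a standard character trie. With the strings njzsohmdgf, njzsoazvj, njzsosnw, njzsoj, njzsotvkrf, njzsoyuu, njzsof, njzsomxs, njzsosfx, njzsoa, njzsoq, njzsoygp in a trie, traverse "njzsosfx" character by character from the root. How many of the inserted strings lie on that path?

1

Walk "njzsosfx" from the root; an end-of-word marker is hit whenever a stored word is a prefix of "njzsosfx".
Prefixes of the query that are stored words: "njzsosfx"
Count: 1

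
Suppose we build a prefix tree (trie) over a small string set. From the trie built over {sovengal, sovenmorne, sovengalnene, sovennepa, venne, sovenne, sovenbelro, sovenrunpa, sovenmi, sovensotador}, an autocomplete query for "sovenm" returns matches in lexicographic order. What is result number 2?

DFS of the "sovenm" subtree visits, in order: "sovenmi", "sovenmorne"
Position 2: sovenmorne

sovenmorne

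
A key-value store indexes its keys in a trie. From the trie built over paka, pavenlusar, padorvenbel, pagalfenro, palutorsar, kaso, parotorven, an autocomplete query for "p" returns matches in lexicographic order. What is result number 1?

padorvenbel

Words with prefix "p", in lexicographic order: "padorvenbel", "pagalfenro", "paka", "palutorsar", "parotorven", "pavenlusar"
Position 1: padorvenbel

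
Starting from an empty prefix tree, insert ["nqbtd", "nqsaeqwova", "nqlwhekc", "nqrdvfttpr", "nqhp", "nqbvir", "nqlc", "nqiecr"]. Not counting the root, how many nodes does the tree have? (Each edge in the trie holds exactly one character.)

37

For each word, the new-node count is its length minus the longest prefix already in the trie:
  "nqbtd" → 5 new (n, q, b, t, d)
  "nqsaeqwova" → prefix "nq" already present; 8 new (s, a, e, q, w, o, v, a)
  "nqlwhekc" → prefix "nq" already present; 6 new (l, w, h, e, k, c)
  "nqrdvfttpr" → prefix "nq" already present; 8 new (r, d, v, f, t, t, p, r)
  "nqhp" → prefix "nq" already present; 2 new (h, p)
  "nqbvir" → prefix "nqb" already present; 3 new (v, i, r)
  "nqlc" → prefix "nql" already present; 1 new (c)
  "nqiecr" → prefix "nq" already present; 4 new (i, e, c, r)
Total nodes = 5 + 8 + 6 + 8 + 2 + 3 + 1 + 4 = 37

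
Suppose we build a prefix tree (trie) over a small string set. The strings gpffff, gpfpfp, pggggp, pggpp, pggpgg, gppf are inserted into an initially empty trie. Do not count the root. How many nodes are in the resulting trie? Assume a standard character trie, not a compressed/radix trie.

21

Count nodes per top-level branch (shared prefixes stored once):
  'g'-branch (gpffff, gpfpfp, gppf): 11 nodes
  'p'-branch (pggggp, pggpgg, pggpp): 10 nodes
Sum: 21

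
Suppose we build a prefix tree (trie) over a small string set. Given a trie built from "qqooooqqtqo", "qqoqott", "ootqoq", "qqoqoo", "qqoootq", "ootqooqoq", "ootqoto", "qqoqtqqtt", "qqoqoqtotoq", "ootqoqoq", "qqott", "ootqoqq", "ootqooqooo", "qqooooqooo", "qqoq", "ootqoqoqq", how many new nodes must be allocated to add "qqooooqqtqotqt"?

3

Walking "qqooooqqtqotqt" from the root, the first 11 characters ("qqooooqqtqo") follow existing edges; "t" is the first miss.
So 14 − 11 = 3 new nodes.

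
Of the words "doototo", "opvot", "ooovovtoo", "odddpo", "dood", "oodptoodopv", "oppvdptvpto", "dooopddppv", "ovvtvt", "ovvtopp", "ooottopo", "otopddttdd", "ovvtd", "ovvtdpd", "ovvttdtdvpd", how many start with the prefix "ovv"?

5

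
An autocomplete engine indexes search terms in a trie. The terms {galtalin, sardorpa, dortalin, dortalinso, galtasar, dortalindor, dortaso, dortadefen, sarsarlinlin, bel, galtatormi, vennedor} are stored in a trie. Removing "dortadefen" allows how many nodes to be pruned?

A node on "dortadefen"'s path can go only if nothing else ends at it or branches off below it.
The suffix "defen" (5 nodes) is used only by "dortadefen"; the node for "dorta" still has the child "l", so pruning stops there.
Nodes removed: 5

5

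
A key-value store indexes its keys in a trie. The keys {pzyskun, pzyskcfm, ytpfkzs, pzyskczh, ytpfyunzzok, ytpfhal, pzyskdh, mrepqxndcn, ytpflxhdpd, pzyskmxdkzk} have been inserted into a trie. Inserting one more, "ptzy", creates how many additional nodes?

3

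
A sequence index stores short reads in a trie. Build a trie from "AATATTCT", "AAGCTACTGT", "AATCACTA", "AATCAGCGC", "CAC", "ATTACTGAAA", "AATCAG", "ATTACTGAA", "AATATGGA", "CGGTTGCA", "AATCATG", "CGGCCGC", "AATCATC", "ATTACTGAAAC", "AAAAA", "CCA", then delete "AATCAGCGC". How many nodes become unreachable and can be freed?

A node on "AATCAGCGC"'s path can go only if nothing else ends at it or branches off below it.
The suffix "CGC" (3 nodes) is used only by "AATCAGCGC"; "AATCAG" is itself a stored word, so pruning stops there.
Nodes removed: 3

3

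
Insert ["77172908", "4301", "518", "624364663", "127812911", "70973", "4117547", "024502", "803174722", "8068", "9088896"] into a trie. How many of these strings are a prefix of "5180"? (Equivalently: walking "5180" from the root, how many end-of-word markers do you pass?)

Walk "5180" from the root; an end-of-word marker is hit whenever a stored word is a prefix of "5180".
Prefixes of the query that are stored words: "518"
Count: 1

1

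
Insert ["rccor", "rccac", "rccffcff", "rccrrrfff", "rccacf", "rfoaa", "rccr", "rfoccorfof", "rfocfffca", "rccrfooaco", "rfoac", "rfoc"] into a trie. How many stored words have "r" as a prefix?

12

Traverse to the node for "r", then collect every word in that subtree.
Matches: "rccac", "rccacf", "rccffcff", "rccor", "rccr", "rccrfooaco", "rccrrrfff", "rfoaa", "rfoac", "rfoc", "rfoccorfof", "rfocfffca"
Count: 12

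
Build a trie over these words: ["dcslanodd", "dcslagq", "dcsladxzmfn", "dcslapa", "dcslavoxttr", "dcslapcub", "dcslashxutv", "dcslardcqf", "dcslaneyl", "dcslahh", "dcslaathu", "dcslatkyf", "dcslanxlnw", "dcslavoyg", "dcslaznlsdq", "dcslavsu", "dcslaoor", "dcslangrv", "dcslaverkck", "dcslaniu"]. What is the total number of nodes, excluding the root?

79

Trace insertions, counting only characters that open a new branch:
  "dcslanodd" → 9 new (d, c, s, l, a, n, o, d, d)
  "dcslagq" → prefix "dcsla" already present; 2 new (g, q)
  "dcsladxzmfn" → prefix "dcsla" already present; 6 new (d, x, z, m, f, n)
  "dcslapa" → prefix "dcsla" already present; 2 new (p, a)
  "dcslavoxttr" → prefix "dcsla" already present; 6 new (v, o, x, t, t, r)
  "dcslapcub" → prefix "dcslap" already present; 3 new (c, u, b)
  "dcslashxutv" → prefix "dcsla" already present; 6 new (s, h, x, u, t, v)
  "dcslardcqf" → prefix "dcsla" already present; 5 new (r, d, c, q, f)
  "dcslaneyl" → prefix "dcslan" already present; 3 new (e, y, l)
  "dcslahh" → prefix "dcsla" already present; 2 new (h, h)
  "dcslaathu" → prefix "dcsla" already present; 4 new (a, t, h, u)
  "dcslatkyf" → prefix "dcsla" already present; 4 new (t, k, y, f)
  "dcslanxlnw" → prefix "dcslan" already present; 4 new (x, l, n, w)
  "dcslavoyg" → prefix "dcslavo" already present; 2 new (y, g)
  "dcslaznlsdq" → prefix "dcsla" already present; 6 new (z, n, l, s, d, q)
  "dcslavsu" → prefix "dcslav" already present; 2 new (s, u)
  "dcslaoor" → prefix "dcsla" already present; 3 new (o, o, r)
  "dcslangrv" → prefix "dcslan" already present; 3 new (g, r, v)
  "dcslaverkck" → prefix "dcslav" already present; 5 new (e, r, k, c, k)
  "dcslaniu" → prefix "dcslan" already present; 2 new (i, u)
Total nodes = 9 + 2 + 6 + 2 + 6 + 3 + 6 + 5 + 3 + 2 + 4 + 4 + 4 + 2 + 6 + 2 + 3 + 3 + 5 + 2 = 79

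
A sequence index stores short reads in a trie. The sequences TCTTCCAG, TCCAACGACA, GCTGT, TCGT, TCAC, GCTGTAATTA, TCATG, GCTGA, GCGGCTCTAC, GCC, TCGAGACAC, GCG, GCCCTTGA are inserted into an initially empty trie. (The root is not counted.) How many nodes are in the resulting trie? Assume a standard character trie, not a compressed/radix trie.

53

For each word, the new-node count is its length minus the longest prefix already in the trie:
  "TCTTCCAG" → 8 new (T, C, T, T, C, C, A, G)
  "TCCAACGACA" → prefix "TC" already present; 8 new (C, A, A, C, G, A, C, A)
  "GCTGT" → 5 new (G, C, T, G, T)
  "TCGT" → prefix "TC" already present; 2 new (G, T)
  "TCAC" → prefix "TC" already present; 2 new (A, C)
  "GCTGTAATTA" → prefix "GCTGT" already present; 5 new (A, A, T, T, A)
  "TCATG" → prefix "TCA" already present; 2 new (T, G)
  "GCTGA" → prefix "GCTG" already present; 1 new (A)
  "GCGGCTCTAC" → prefix "GC" already present; 8 new (G, G, C, T, C, T, A, C)
  "GCC" → prefix "GC" already present; 1 new (C)
  "TCGAGACAC" → prefix "TCG" already present; 6 new (A, G, A, C, A, C)
  "GCG" → prefix "GCG" already present; 0 new (none)
  "GCCCTTGA" → prefix "GCC" already present; 5 new (C, T, T, G, A)
Total nodes = 8 + 8 + 5 + 2 + 2 + 5 + 2 + 1 + 8 + 1 + 6 + 0 + 5 = 53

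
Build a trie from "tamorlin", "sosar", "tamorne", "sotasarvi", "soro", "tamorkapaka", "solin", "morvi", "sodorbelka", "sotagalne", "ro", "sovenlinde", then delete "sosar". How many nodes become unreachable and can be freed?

Walk "sosar" from the leaf back toward the root, removing each node that no remaining word uses.
The suffix "sar" (3 nodes) is used only by "sosar"; the node for "so" still has the child "t", so pruning stops there.
Nodes removed: 3

3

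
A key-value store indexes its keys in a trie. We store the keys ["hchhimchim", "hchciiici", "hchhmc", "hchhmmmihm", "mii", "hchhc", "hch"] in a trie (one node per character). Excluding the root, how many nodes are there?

27

Insert word by word; a character creates a node only if that edge doesn't already exist:
  "hchhimchim" → 10 new (h, c, h, h, i, m, c, h, i, m)
  "hchciiici" → prefix "hch" already present; 6 new (c, i, i, i, c, i)
  "hchhmc" → prefix "hchh" already present; 2 new (m, c)
  "hchhmmmihm" → prefix "hchhm" already present; 5 new (m, m, i, h, m)
  "mii" → 3 new (m, i, i)
  "hchhc" → prefix "hchh" already present; 1 new (c)
  "hch" → prefix "hch" already present; 0 new (none)
Total nodes = 10 + 6 + 2 + 5 + 3 + 1 + 0 = 27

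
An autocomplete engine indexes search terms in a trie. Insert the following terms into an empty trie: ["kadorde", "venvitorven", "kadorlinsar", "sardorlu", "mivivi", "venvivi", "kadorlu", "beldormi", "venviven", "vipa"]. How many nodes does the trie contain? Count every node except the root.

54

Trace insertions, counting only characters that open a new branch:
  "kadorde" → 7 new (k, a, d, o, r, d, e)
  "venvitorven" → 11 new (v, e, n, v, i, t, o, r, v, e, n)
  "kadorlinsar" → prefix "kador" already present; 6 new (l, i, n, s, a, r)
  "sardorlu" → 8 new (s, a, r, d, o, r, l, u)
  "mivivi" → 6 new (m, i, v, i, v, i)
  "venvivi" → prefix "venvi" already present; 2 new (v, i)
  "kadorlu" → prefix "kadorl" already present; 1 new (u)
  "beldormi" → 8 new (b, e, l, d, o, r, m, i)
  "venviven" → prefix "venviv" already present; 2 new (e, n)
  "vipa" → prefix "v" already present; 3 new (i, p, a)
Total nodes = 7 + 11 + 6 + 8 + 6 + 2 + 1 + 8 + 2 + 3 = 54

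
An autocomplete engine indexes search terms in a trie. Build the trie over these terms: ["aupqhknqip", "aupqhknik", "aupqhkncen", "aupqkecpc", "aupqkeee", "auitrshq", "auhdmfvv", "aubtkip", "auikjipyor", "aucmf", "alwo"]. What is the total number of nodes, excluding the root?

For each word, the new-node count is its length minus the longest prefix already in the trie:
  "aupqhknqip" → 10 new (a, u, p, q, h, k, n, q, i, p)
  "aupqhknik" → prefix "aupqhkn" already present; 2 new (i, k)
  "aupqhkncen" → prefix "aupqhkn" already present; 3 new (c, e, n)
  "aupqkecpc" → prefix "aupq" already present; 5 new (k, e, c, p, c)
  "aupqkeee" → prefix "aupqke" already present; 2 new (e, e)
  "auitrshq" → prefix "au" already present; 6 new (i, t, r, s, h, q)
  "auhdmfvv" → prefix "au" already present; 6 new (h, d, m, f, v, v)
  "aubtkip" → prefix "au" already present; 5 new (b, t, k, i, p)
  "auikjipyor" → prefix "aui" already present; 7 new (k, j, i, p, y, o, r)
  "aucmf" → prefix "au" already present; 3 new (c, m, f)
  "alwo" → prefix "a" already present; 3 new (l, w, o)
Total nodes = 10 + 2 + 3 + 5 + 2 + 6 + 6 + 5 + 7 + 3 + 3 = 52

52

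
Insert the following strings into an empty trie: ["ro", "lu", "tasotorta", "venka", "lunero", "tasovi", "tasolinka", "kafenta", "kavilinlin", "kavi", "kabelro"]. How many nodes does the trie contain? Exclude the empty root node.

Insert word by word; a character creates a node only if that edge doesn't already exist:
  "ro" → 2 new (r, o)
  "lu" → 2 new (l, u)
  "tasotorta" → 9 new (t, a, s, o, t, o, r, t, a)
  "venka" → 5 new (v, e, n, k, a)
  "lunero" → prefix "lu" already present; 4 new (n, e, r, o)
  "tasovi" → prefix "taso" already present; 2 new (v, i)
  "tasolinka" → prefix "taso" already present; 5 new (l, i, n, k, a)
  "kafenta" → 7 new (k, a, f, e, n, t, a)
  "kavilinlin" → prefix "ka" already present; 8 new (v, i, l, i, n, l, i, n)
  "kavi" → prefix "kavi" already present; 0 new (none)
  "kabelro" → prefix "ka" already present; 5 new (b, e, l, r, o)
Total nodes = 2 + 2 + 9 + 5 + 4 + 2 + 5 + 7 + 8 + 0 + 5 = 49

49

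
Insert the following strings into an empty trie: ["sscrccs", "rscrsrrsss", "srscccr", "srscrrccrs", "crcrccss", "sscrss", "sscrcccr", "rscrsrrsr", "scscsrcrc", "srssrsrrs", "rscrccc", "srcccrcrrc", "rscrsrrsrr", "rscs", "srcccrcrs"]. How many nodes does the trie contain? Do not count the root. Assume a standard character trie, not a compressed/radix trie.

70

Trace insertions, counting only characters that open a new branch:
  "sscrccs" → 7 new (s, s, c, r, c, c, s)
  "rscrsrrsss" → 10 new (r, s, c, r, s, r, r, s, s, s)
  "srscccr" → prefix "s" already present; 6 new (r, s, c, c, c, r)
  "srscrrccrs" → prefix "srsc" already present; 6 new (r, r, c, c, r, s)
  "crcrccss" → 8 new (c, r, c, r, c, c, s, s)
  "sscrss" → prefix "sscr" already present; 2 new (s, s)
  "sscrcccr" → prefix "sscrcc" already present; 2 new (c, r)
  "rscrsrrsr" → prefix "rscrsrrs" already present; 1 new (r)
  "scscsrcrc" → prefix "s" already present; 8 new (c, s, c, s, r, c, r, c)
  "srssrsrrs" → prefix "srs" already present; 6 new (s, r, s, r, r, s)
  "rscrccc" → prefix "rscr" already present; 3 new (c, c, c)
  "srcccrcrrc" → prefix "sr" already present; 8 new (c, c, c, r, c, r, r, c)
  "rscrsrrsrr" → prefix "rscrsrrsr" already present; 1 new (r)
  "rscs" → prefix "rsc" already present; 1 new (s)
  "srcccrcrs" → prefix "srcccrcr" already present; 1 new (s)
Total nodes = 7 + 10 + 6 + 6 + 8 + 2 + 2 + 1 + 8 + 6 + 3 + 8 + 1 + 1 + 1 = 70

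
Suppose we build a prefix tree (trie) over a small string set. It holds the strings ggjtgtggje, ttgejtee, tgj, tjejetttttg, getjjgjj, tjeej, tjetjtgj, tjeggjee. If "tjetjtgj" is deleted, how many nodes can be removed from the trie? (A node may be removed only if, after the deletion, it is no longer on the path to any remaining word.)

5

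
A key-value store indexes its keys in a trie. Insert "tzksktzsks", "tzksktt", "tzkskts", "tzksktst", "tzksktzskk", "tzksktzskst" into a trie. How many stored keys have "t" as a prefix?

Filter for entries beginning with "t":
Words under "t": tzkskts, tzksktst, tzksktt, tzksktzskk, tzksktzsks, tzksktzskst
Count: 6

6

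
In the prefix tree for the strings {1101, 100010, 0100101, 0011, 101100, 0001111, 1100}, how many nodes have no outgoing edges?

A leaf is a node with no children — equivalently, the end of a word that is not a proper prefix of any other stored word.
Those words: "0001111", "0011", "0100101", "100010", "101100", "1100", "1101"
Leaf count: 7

7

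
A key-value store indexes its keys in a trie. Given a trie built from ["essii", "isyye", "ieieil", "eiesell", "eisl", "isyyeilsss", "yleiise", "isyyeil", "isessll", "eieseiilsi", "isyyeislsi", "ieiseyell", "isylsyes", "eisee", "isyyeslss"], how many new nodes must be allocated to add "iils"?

Walking "iils" from the root, the first 1 characters ("i") follow existing edges; "i" is the first miss.
Each of the 3 remaining characters creates one node.

3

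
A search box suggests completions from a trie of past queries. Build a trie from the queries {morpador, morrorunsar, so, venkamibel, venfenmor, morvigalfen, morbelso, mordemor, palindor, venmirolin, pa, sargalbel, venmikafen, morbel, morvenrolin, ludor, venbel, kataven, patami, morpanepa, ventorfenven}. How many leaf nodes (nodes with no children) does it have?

19

Leaves are exactly the stored words that no other stored word extends.
Those words: "kataven", "ludor", "morbelso", "mordemor", "morpador", "morpanepa", "morrorunsar", "morvenrolin", "morvigalfen", "palindor", "patami", "sargalbel", "so", "venbel", "venfenmor", "venkamibel", "venmikafen", "venmirolin", "ventorfenven"
Leaf count: 19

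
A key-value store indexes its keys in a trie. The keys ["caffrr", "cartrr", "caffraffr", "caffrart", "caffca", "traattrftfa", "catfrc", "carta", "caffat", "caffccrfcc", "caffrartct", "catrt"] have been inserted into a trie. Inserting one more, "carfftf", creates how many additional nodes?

4

The longest prefix of "carfftf" already in the trie is "car" (length 3).
So 7 − 3 = 4 new nodes.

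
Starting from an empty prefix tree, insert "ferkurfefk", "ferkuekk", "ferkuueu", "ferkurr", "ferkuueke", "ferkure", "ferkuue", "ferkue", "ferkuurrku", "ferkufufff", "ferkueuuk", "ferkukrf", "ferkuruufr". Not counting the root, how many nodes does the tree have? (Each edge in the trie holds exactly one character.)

Count nodes per top-level branch (shared prefixes stored once):
  'f'-branch (ferkue, ferkuekk, ferkueuuk, ferkufufff, ferkukrf, ferkure, ferkurfefk, ferkurr, ferkuruufr, ferkuue, ferkuueke, ferkuueu, ferkuurrku): 39 nodes
Sum: 39

39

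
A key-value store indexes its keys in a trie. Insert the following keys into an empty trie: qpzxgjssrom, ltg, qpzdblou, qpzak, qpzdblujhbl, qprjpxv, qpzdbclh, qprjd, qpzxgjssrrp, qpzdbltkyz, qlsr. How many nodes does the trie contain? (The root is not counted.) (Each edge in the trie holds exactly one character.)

Trace insertions, counting only characters that open a new branch:
  "qpzxgjssrom" → 11 new (q, p, z, x, g, j, s, s, r, o, m)
  "ltg" → 3 new (l, t, g)
  "qpzdblou" → prefix "qpz" already present; 5 new (d, b, l, o, u)
  "qpzak" → prefix "qpz" already present; 2 new (a, k)
  "qpzdblujhbl" → prefix "qpzdbl" already present; 5 new (u, j, h, b, l)
  "qprjpxv" → prefix "qp" already present; 5 new (r, j, p, x, v)
  "qpzdbclh" → prefix "qpzdb" already present; 3 new (c, l, h)
  "qprjd" → prefix "qprj" already present; 1 new (d)
  "qpzxgjssrrp" → prefix "qpzxgjssr" already present; 2 new (r, p)
  "qpzdbltkyz" → prefix "qpzdbl" already present; 4 new (t, k, y, z)
  "qlsr" → prefix "q" already present; 3 new (l, s, r)
Total nodes = 11 + 3 + 5 + 2 + 5 + 5 + 3 + 1 + 2 + 4 + 3 = 44

44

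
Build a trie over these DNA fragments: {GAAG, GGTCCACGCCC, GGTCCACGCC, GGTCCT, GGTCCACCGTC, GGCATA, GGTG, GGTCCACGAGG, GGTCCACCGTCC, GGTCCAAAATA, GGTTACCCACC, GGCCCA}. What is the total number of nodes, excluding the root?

Insert word by word; a character creates a node only if that edge doesn't already exist:
  "GAAG" → 4 new (G, A, A, G)
  "GGTCCACGCCC" → prefix "G" already present; 10 new (G, T, C, C, A, C, G, C, C, C)
  "GGTCCACGCC" → prefix "GGTCCACGCC" already present; 0 new (none)
  "GGTCCT" → prefix "GGTCC" already present; 1 new (T)
  "GGTCCACCGTC" → prefix "GGTCCAC" already present; 4 new (C, G, T, C)
  "GGCATA" → prefix "GG" already present; 4 new (C, A, T, A)
  "GGTG" → prefix "GGT" already present; 1 new (G)
  "GGTCCACGAGG" → prefix "GGTCCACG" already present; 3 new (A, G, G)
  "GGTCCACCGTCC" → prefix "GGTCCACCGTC" already present; 1 new (C)
  "GGTCCAAAATA" → prefix "GGTCCA" already present; 5 new (A, A, A, T, A)
  "GGTTACCCACC" → prefix "GGT" already present; 8 new (T, A, C, C, C, A, C, C)
  "GGCCCA" → prefix "GGC" already present; 3 new (C, C, A)
Total nodes = 4 + 10 + 0 + 1 + 4 + 4 + 1 + 3 + 1 + 5 + 8 + 3 = 44

44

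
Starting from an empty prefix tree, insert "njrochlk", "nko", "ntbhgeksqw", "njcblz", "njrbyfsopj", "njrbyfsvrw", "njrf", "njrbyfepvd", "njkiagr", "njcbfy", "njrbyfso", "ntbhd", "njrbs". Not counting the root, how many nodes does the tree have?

Trace insertions, counting only characters that open a new branch:
  "njrochlk" → 8 new (n, j, r, o, c, h, l, k)
  "nko" → prefix "n" already present; 2 new (k, o)
  "ntbhgeksqw" → prefix "n" already present; 9 new (t, b, h, g, e, k, s, q, w)
  "njcblz" → prefix "nj" already present; 4 new (c, b, l, z)
  "njrbyfsopj" → prefix "njr" already present; 7 new (b, y, f, s, o, p, j)
  "njrbyfsvrw" → prefix "njrbyfs" already present; 3 new (v, r, w)
  "njrf" → prefix "njr" already present; 1 new (f)
  "njrbyfepvd" → prefix "njrbyf" already present; 4 new (e, p, v, d)
  "njkiagr" → prefix "nj" already present; 5 new (k, i, a, g, r)
  "njcbfy" → prefix "njcb" already present; 2 new (f, y)
  "njrbyfso" → prefix "njrbyfso" already present; 0 new (none)
  "ntbhd" → prefix "ntbh" already present; 1 new (d)
  "njrbs" → prefix "njrb" already present; 1 new (s)
Total nodes = 8 + 2 + 9 + 4 + 7 + 3 + 1 + 4 + 5 + 2 + 0 + 1 + 1 = 47

47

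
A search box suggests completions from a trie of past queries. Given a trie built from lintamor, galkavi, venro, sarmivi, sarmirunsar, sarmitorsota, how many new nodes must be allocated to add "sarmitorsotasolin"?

5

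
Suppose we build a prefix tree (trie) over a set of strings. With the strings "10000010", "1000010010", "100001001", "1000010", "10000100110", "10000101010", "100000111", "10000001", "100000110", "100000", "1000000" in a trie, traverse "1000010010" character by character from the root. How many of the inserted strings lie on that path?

3

Check each prefix of "1000010010" against the stored set — each match is an end-marker on the path.
Prefixes of the query that are stored words: "1000010", "100001001", "1000010010"
Count: 3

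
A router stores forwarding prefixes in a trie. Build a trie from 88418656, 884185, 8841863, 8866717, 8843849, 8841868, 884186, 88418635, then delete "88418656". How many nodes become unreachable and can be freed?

2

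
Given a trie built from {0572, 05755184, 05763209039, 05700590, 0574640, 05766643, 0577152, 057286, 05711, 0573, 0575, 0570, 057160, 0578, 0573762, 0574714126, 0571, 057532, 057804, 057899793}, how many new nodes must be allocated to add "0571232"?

3

The longest prefix of "0571232" already in the trie is "0571" (length 4).
So 7 − 4 = 3 new nodes.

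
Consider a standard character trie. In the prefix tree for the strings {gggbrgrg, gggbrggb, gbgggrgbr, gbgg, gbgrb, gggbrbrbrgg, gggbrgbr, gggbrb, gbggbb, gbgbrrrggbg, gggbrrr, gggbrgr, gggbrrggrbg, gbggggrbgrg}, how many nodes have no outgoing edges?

11

A leaf is a node with no children — equivalently, the end of a word that is not a proper prefix of any other stored word.
Those words: "gbgbrrrggbg", "gbggbb", "gbggggrbgrg", "gbgggrgbr", "gbgrb", "gggbrbrbrgg", "gggbrgbr", "gggbrggb", "gggbrgrg", "gggbrrggrbg", "gggbrrr"
Leaf count: 11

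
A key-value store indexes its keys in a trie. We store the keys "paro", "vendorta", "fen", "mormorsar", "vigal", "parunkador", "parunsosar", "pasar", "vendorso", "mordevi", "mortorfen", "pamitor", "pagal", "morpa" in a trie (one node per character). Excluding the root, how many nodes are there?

65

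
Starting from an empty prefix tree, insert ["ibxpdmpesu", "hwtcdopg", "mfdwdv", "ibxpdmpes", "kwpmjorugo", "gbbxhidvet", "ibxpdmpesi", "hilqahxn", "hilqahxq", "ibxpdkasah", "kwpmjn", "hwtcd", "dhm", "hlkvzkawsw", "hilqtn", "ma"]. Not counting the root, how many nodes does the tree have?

74

Count nodes per top-level branch (shared prefixes stored once):
  'd'-branch (dhm): 3 nodes
  'g'-branch (gbbxhidvet): 10 nodes
  'h'-branch (hilqahxn, hilqahxq, hilqtn, hlkvzkawsw, hwtcd, hwtcdopg): 27 nodes
  'i'-branch (ibxpdkasah, ibxpdmpes, ibxpdmpesi, ibxpdmpesu): 16 nodes
  'k'-branch (kwpmjn, kwpmjorugo): 11 nodes
  'm'-branch (ma, mfdwdv): 7 nodes
Sum: 74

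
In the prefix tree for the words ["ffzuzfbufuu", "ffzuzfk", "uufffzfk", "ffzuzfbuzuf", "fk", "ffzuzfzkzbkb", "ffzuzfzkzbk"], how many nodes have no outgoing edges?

A leaf is a node with no children — equivalently, the end of a word that is not a proper prefix of any other stored word.
Those words: "ffzuzfbufuu", "ffzuzfbuzuf", "ffzuzfk", "ffzuzfzkzbkb", "fk", "uufffzfk"
Leaf count: 6

6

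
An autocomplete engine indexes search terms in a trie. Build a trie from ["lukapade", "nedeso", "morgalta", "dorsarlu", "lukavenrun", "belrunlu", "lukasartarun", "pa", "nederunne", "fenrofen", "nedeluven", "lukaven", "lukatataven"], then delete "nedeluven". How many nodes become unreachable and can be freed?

A node on "nedeluven"'s path can go only if nothing else ends at it or branches off below it.
The suffix "luven" (5 nodes) is used only by "nedeluven"; the node for "nede" still has the child "s", so pruning stops there.
Nodes removed: 5

5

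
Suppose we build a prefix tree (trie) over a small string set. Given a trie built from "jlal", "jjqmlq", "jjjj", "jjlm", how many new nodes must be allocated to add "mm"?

2

"mm" shares no prefix with any stored word, so all 2 characters open new nodes.
2 − 0 = 2 new nodes.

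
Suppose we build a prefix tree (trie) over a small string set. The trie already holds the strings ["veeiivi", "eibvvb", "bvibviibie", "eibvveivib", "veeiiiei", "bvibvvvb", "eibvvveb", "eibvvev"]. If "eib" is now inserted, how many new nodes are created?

Every character of "eib" already lies on an existing path (it is a prefix of some stored word).
No new nodes are needed: 0.

0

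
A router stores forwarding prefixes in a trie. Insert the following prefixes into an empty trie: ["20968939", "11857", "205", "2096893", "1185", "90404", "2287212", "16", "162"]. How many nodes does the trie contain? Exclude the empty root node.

27

Trace insertions, counting only characters that open a new branch:
  "20968939" → 8 new (2, 0, 9, 6, 8, 9, 3, 9)
  "11857" → 5 new (1, 1, 8, 5, 7)
  "205" → prefix "20" already present; 1 new (5)
  "2096893" → prefix "2096893" already present; 0 new (none)
  "1185" → prefix "1185" already present; 0 new (none)
  "90404" → 5 new (9, 0, 4, 0, 4)
  "2287212" → prefix "2" already present; 6 new (2, 8, 7, 2, 1, 2)
  "16" → prefix "1" already present; 1 new (6)
  "162" → prefix "16" already present; 1 new (2)
Total nodes = 8 + 5 + 1 + 0 + 0 + 5 + 6 + 1 + 1 = 27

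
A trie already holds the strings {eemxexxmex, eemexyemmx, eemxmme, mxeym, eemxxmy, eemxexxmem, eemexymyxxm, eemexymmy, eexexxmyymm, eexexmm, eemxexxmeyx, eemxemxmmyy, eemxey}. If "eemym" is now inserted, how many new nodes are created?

Walking "eemym" from the root, the first 3 characters ("eem") follow existing edges; "y" is the first miss.
New nodes needed: |"eemym"| − 3 = 5 − 3 = 2.

2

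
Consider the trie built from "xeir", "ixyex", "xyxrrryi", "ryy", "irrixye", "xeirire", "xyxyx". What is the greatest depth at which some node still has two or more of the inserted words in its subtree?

Equivalently: take the maximum, over all pairs, of their longest common prefix length.
e.g. "xeir" and "xeirire" share the prefix "xeir" of length 4; no pair shares a longer one.
Longest shared-prefix length: 4

4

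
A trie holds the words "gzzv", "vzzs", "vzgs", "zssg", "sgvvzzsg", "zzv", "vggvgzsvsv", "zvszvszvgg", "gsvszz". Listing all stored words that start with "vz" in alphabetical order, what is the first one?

DFS of the "vz" subtree visits, in order: "vzgs", "vzzs"
Position 1: vzgs

vzgs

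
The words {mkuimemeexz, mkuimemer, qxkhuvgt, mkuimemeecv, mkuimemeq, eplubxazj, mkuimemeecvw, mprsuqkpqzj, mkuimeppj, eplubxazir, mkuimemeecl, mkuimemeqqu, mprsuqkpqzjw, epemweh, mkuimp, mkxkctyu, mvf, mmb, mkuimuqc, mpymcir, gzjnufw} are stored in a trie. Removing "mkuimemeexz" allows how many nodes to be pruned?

2

A node on "mkuimemeexz"'s path can go only if nothing else ends at it or branches off below it.
The suffix "xz" (2 nodes) is used only by "mkuimemeexz"; the node for "mkuimemee" still has the child "c", so pruning stops there.
Nodes removed: 2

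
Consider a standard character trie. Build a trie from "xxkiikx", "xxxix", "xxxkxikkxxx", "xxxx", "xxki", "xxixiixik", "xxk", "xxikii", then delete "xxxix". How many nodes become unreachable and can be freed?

Walk "xxxix" from the leaf back toward the root, removing each node that no remaining word uses.
The suffix "ix" (2 nodes) is used only by "xxxix"; the node for "xxx" still has the child "k", so pruning stops there.
Nodes removed: 2

2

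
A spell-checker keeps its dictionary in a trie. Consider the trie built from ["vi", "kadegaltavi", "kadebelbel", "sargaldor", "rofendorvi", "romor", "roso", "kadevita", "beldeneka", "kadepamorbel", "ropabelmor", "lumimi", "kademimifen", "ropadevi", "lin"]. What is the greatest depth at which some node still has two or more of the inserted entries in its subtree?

Look for the deepest trie node that still has at least two words in its subtree.
e.g. "kadebelbel" and "kadegaltavi" share the prefix "kade" of length 4; no pair shares a longer one.
Longest shared-prefix length: 4

4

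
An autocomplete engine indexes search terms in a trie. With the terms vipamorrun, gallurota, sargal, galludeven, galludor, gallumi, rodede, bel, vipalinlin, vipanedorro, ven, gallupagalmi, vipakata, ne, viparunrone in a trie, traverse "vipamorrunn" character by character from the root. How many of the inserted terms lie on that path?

Traverse "vipamorrunn" character by character; count nodes along the way that are marked as word ends.
Prefixes of the query that are stored words: "vipamorrun"
Count: 1

1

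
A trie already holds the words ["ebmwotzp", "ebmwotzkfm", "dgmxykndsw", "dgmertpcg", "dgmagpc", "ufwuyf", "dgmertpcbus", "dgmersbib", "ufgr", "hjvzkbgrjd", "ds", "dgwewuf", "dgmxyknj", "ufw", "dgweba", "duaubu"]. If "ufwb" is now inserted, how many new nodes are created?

The longest prefix of "ufwb" already in the trie is "ufw" (length 3).
So 4 − 3 = 1 new nodes.

1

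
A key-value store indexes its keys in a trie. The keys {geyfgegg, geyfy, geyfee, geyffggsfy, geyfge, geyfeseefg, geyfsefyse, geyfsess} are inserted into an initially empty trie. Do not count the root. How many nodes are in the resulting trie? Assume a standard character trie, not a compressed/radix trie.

30

Trie structure (* marks end of a word):
(root)
└─ g
   └─ e
      └─ y
         └─ f
            ├─ e
            │  ├─ e *
            │  └─ s
            │     └─ e
            │        └─ e
            │           └─ f
            │              └─ g *
            ├─ f
            │  └─ g
            │     └─ g
            │        └─ s
            │           └─ f
            │              └─ y *
            ├─ g
            │  └─ e *
            │     └─ g
            │        └─ g *
            ├─ s
            │  └─ e
            │     ├─ f
            │     │  └─ y
            │     │     └─ s
            │     │        └─ e *
            │     └─ s
            │        └─ s *
            └─ y *
Counting every labelled node above: 30.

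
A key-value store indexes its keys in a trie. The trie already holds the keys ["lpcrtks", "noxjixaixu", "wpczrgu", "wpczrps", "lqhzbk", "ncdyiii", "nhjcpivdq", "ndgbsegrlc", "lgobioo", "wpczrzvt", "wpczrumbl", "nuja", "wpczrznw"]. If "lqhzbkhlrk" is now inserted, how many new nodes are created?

4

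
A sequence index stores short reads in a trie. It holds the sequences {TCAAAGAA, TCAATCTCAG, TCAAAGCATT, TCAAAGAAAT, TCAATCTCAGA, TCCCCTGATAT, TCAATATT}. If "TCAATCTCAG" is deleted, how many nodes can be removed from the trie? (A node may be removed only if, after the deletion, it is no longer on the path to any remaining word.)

Walk "TCAATCTCAG" from the leaf back toward the root, removing each node that no remaining word uses.
Every node on "TCAATCTCAG" is still needed (e.g. by "TCAATCTCAGA"), so nothing is freed.
Nodes removed: 0

0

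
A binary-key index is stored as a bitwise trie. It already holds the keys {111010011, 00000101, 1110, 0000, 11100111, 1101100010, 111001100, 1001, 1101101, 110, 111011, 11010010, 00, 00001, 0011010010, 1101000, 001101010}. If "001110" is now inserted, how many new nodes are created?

The longest prefix of "001110" already in the trie is "0011" (length 4).
So 6 − 4 = 2 new nodes.

2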